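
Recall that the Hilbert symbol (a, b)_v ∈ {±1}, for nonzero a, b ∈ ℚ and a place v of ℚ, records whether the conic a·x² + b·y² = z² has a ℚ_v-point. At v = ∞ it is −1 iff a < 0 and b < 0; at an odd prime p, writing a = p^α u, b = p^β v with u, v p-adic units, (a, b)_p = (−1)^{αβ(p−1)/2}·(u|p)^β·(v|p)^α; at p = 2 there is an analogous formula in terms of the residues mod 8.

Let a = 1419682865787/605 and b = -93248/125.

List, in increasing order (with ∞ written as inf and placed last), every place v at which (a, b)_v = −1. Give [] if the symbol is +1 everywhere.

[2, 3]

Mod squares: a ≡ 371535, b ≡ -7285. Check v ∈ {∞, 2, 3, 5, 11, 17, 31, 47}.
v=5: a=5^-1·(≡2), b=5^-3·(≡2) mod 5; (2|5)=-1, (2|5)=-1; (−1)^{-1·-3·2}·(-1)^-3·(-1)^-1 = +1.
v=∞: 371535 > 0 and -7285 < 0  ⇒  (a,b)_∞ = +1.
v=11: a=11^-2·(≡2), b=11^0·(≡8) mod 11; (2|11)=-1, (8|11)=-1; (−1)^{-2·0·5}·(-1)^0·(-1)^-2 = +1.
v=2: v_2(a)=0, v_2(b)=6; units ≡ 7, 3 (mod 8); ε·ε+αω+βω = 1·1+0·1+6·0 ≡ 1  ⇒  (a,b)_2 = -1.
v=3: a=3^3·(≡2), b=3^0·(≡2) mod 3; (2|3)=-1, (2|3)=-1; (−1)^{3·0·1}·(-1)^0·(-1)^3 = -1.
v=31: a=31^3·(≡14), b=31^1·(≡30) mod 31; (14|31)=+1, (30|31)=-1; (−1)^{3·1·15}·(+1)^1·(-1)^3 = +1.
v=47: a=47^3·(≡42), b=47^1·(≡30) mod 47; (42|47)=+1, (30|47)=-1; (−1)^{3·1·23}·(+1)^1·(-1)^3 = +1.
v=17: a=17^1·(≡11), b=17^0·(≡8) mod 17; (11|17)=-1, (8|17)=+1; (−1)^{1·0·8}·(-1)^0·(+1)^1 = +1.
|Ram(371535, -7285)| = 2, even; anisotropic at {2, 3}.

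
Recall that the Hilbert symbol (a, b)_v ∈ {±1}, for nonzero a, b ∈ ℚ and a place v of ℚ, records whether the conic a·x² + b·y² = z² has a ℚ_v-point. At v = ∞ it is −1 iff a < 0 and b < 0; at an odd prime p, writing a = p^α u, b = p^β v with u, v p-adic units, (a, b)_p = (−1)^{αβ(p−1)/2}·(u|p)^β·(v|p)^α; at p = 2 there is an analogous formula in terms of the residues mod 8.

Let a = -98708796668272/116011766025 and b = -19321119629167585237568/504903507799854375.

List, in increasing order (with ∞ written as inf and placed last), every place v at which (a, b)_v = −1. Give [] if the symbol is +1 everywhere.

Mod squares: a ≡ -7, b ≡ -391. Check v ∈ {∞, 2, 3, 5, 7, 17, 23, 29, 43}.
v=43: a=43^0·(≡21), b=43^2·(≡34) mod 43; (21|43)=+1, (34|43)=-1; (−1)^{0·2·21}·(+1)^2·(-1)^0 = +1.
v=29: a=29^-4·(≡7), b=29^-6·(≡8) mod 29; (7|29)=+1, (8|29)=-1; (−1)^{-4·-6·14}·(+1)^-6·(-1)^-4 = +1.
v=17: a=17^2·(≡7), b=17^3·(≡5) mod 17; (7|17)=-1, (5|17)=-1; (−1)^{2·3·8}·(-1)^3·(-1)^2 = -1.
v=23: a=23^2·(≡2), b=23^-1·(≡12) mod 23; (2|23)=+1, (12|23)=+1; (−1)^{2·-1·11}·(+1)^-1·(+1)^2 = +1.
v=2: v_2(a)=4, v_2(b)=6; units ≡ 1, 1 (mod 8); ε·ε+αω+βω = 0·0+4·0+6·0 ≡ 0  ⇒  (a,b)_2 = +1.
v=7: a=7^9·(≡5), b=7^16·(≡4) mod 7; (5|7)=-1, (4|7)=+1; (−1)^{9·16·3}·(-1)^16·(+1)^9 = +1.
v=∞: -7 < 0 and -391 < 0  ⇒  (a,b)_∞ = -1.
v=3: a=3^-8·(≡2), b=3^-10·(≡2) mod 3; (2|3)=-1, (2|3)=-1; (−1)^{-8·-10·1}·(-1)^-10·(-1)^-8 = +1.
v=5: a=5^-2·(≡3), b=5^-4·(≡1) mod 5; (3|5)=-1, (1|5)=+1; (−1)^{-2·-4·2}·(-1)^-4·(+1)^-2 = +1.
|Ram(-7, -391)| = 2, even; anisotropic at {17, ∞}.

[17, inf]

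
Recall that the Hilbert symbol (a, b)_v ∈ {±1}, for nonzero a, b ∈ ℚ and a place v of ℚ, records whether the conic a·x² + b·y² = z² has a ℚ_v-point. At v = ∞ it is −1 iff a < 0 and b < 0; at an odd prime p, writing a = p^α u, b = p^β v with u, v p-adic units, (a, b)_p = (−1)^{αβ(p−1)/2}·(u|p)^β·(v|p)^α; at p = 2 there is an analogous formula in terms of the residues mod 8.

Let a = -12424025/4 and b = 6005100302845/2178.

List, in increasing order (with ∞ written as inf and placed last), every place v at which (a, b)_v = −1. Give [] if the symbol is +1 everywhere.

[17, 23, 37, 43]

Mod squares: a ≡ -496961, b ≡ 255053210. Check v ∈ {∞, 2, 3, 5, 7, 11, 17, 23, 31, 37, 41, 43}.
v=5: a=5^2·(≡1), b=5^1·(≡3) mod 5; (1|5)=+1, (3|5)=-1; (−1)^{2·1·2}·(+1)^1·(-1)^2 = +1.
v=43: a=43^0·(≡2), b=43^1·(≡22) mod 43; (2|43)=-1, (22|43)=-1; (−1)^{0·1·21}·(-1)^1·(-1)^0 = -1.
v=3: a=3^0·(≡1), b=3^-2·(≡2) mod 3; (1|3)=+1, (2|3)=-1; (−1)^{0·-2·1}·(+1)^-2·(-1)^0 = +1.
v=23: a=23^1·(≡18), b=23^1·(≡1) mod 23; (18|23)=+1, (1|23)=+1; (−1)^{1·1·11}·(+1)^1·(+1)^1 = -1.
v=41: a=41^1·(≡22), b=41^1·(≡35) mod 41; (22|41)=-1, (35|41)=-1; (−1)^{1·1·20}·(-1)^1·(-1)^1 = +1.
v=37: a=37^0·(≡5), b=37^1·(≡17) mod 37; (5|37)=-1, (17|37)=-1; (−1)^{0·1·18}·(-1)^1·(-1)^0 = -1.
v=∞: -496961 < 0 and 255053210 > 0  ⇒  (a,b)_∞ = +1.
v=11: a=11^0·(≡6), b=11^-2·(≡4) mod 11; (6|11)=-1, (4|11)=+1; (−1)^{0·-2·5}·(-1)^-2·(+1)^0 = +1.
v=31: a=31^1·(≡6), b=31^2·(≡16) mod 31; (6|31)=-1, (16|31)=+1; (−1)^{1·2·15}·(-1)^2·(+1)^1 = +1.
v=2: v_2(a)=-2, v_2(b)=-1; units ≡ 7, 5 (mod 8); ε·ε+αω+βω = 1·0+-2·1+-1·0 ≡ 0  ⇒  (a,b)_2 = +1.
v=17: a=17^1·(≡14), b=17^1·(≡4) mod 17; (14|17)=-1, (4|17)=+1; (−1)^{1·1·8}·(-1)^1·(+1)^1 = -1.
v=7: a=7^0·(≡4), b=7^2·(≡6) mod 7; (4|7)=+1, (6|7)=-1; (−1)^{0·2·3}·(+1)^2·(-1)^0 = +1.
|Ram(-496961, 255053210)| = 4, even; anisotropic at {17, 23, 37, 43}.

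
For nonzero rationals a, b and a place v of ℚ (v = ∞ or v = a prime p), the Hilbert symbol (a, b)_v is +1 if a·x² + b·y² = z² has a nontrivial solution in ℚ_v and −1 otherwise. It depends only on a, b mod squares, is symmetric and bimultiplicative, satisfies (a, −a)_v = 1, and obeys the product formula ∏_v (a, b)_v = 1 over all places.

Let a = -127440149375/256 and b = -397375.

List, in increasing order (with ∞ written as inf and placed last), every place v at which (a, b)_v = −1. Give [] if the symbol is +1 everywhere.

Mod squares: a ≡ -119, b ≡ -55. Check v ∈ {∞, 2, 5, 7, 11, 17}.
v=5: a=5^4·(≡1), b=5^3·(≡1) mod 5; (1|5)=+1, (1|5)=+1; (−1)^{4·3·2}·(+1)^3·(+1)^4 = +1.
v=17: a=17^3·(≡7), b=17^2·(≡2) mod 17; (7|17)=-1, (2|17)=+1; (−1)^{3·2·8}·(-1)^2·(+1)^3 = +1.
v=7: a=7^3·(≡1), b=7^0·(≡1) mod 7; (1|7)=+1, (1|7)=+1; (−1)^{3·0·3}·(+1)^0·(+1)^3 = +1.
v=11: a=11^2·(≡2), b=11^1·(≡10) mod 11; (2|11)=-1, (10|11)=-1; (−1)^{2·1·5}·(-1)^1·(-1)^2 = -1.
v=2: v_2(a)=-8, v_2(b)=0; units ≡ 1, 1 (mod 8); ε·ε+αω+βω = 0·0+-8·0+0·0 ≡ 0  ⇒  (a,b)_2 = +1.
v=∞: -119 < 0 and -55 < 0  ⇒  (a,b)_∞ = -1.
(-119, -55 / ℚ) ramifies at {11, ∞}: a division algebra.

[11, inf]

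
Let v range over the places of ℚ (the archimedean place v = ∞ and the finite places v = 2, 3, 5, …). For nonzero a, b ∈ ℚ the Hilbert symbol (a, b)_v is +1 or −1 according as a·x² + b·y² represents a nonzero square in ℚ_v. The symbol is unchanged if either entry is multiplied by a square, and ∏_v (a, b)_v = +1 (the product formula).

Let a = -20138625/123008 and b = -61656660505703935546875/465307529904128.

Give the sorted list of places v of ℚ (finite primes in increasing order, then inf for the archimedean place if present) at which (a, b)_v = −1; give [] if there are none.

(a, b) ≡ (-2210, -6006) mod (ℚ^×)²; places V = {2, 3, 5, 7, 11, 13, 17, 31, ∞}.
(a,b)_5: α=3, u≡2; β=10, v≡4 (mod 5); (2|5)=-1, (4|5)=+1; sign (−1)^0·-1^10·+1^3 = +1.
(a,b)_17: α=1, u≡12; β=2, v≡14 (mod 17); (12|17)=-1, (14|17)=-1; sign (−1)^0·-1^2·-1^1 = -1.
(a,b)_11: α=0, u≡9; β=1, v≡5 (mod 11); (9|11)=+1, (5|11)=+1; sign (−1)^0·+1^1·+1^0 = +1.
(a,b)_31: α=-2, u≡15; β=-6, v≡2 (mod 31); (15|31)=-1, (2|31)=+1; sign (−1)^0·-1^-6·+1^-2 = +1.
(a,b)_∞: sgn(-2210)=−, sgn(-6006)=−, so -1.
(a,b)_7: α=0, u≡1; β=1, v≡5 (mod 7); (1|7)=+1, (5|7)=-1; sign (−1)^0·+1^1·-1^0 = +1.
(a,b)_2: α=-7, β=-19; u≡7, v≡5 (mod 8); ε(u)ε(v)=1·0, αω(v)=-7·1, βω(u)=-19·0; sum ≡ 1  ⇒  -1.
(a,b)_3: α=6, u≡1; β=17, v≡2 (mod 3); (1|3)=+1, (2|3)=-1; sign (−1)^0·+1^17·-1^6 = +1.
(a,b)_13: α=1, u≡10; β=3, v≡6 (mod 13); (10|13)=+1, (6|13)=-1; sign (−1)^0·+1^3·-1^1 = -1.
Ram(-2210, -6006) = {2, 13, 17, ∞}; no ℚ_2-point on the conic.

[2, 13, 17, inf]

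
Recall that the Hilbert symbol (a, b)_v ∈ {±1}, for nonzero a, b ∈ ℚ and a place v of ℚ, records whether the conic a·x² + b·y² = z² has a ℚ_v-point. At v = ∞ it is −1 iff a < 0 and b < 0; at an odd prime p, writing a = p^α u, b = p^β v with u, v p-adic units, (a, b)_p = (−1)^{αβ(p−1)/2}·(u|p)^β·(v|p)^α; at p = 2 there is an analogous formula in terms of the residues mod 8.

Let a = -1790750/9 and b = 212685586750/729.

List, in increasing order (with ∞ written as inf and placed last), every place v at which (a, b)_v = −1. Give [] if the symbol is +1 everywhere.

[29, 47]

(a, b) ≡ (-71630, 23566270) mod (ℚ^×)²; places V = {2, 3, 5, 7, 13, 19, 29, 47, ∞}.
(a,b)_∞: sgn(-71630)=−, sgn(23566270)=+, so +1.
(a,b)_29: α=1, u≡28; β=1, v≡17 (mod 29); (28|29)=+1, (17|29)=-1; sign (−1)^0·+1^1·-1^1 = -1.
(a,b)_7: α=0, u≡2; β=1, v≡4 (mod 7); (2|7)=+1, (4|7)=+1; sign (−1)^0·+1^1·+1^0 = +1.
(a,b)_19: α=1, u≡1; β=3, v≡14 (mod 19); (1|19)=+1, (14|19)=-1; sign (−1)^1·+1^3·-1^1 = +1.
(a,b)_13: α=1, u≡7; β=1, v≡2 (mod 13); (7|13)=-1, (2|13)=-1; sign (−1)^0·-1^1·-1^1 = +1.
(a,b)_47: α=0, u≡31; β=1, v≡28 (mod 47); (31|47)=-1, (28|47)=+1; sign (−1)^0·-1^1·+1^0 = -1.
(a,b)_3: α=-2, u≡1; β=-6, v≡1 (mod 3); (1|3)=+1, (1|3)=+1; sign (−1)^0·+1^-6·+1^-2 = +1.
(a,b)_2: α=1, β=1; u≡1, v≡7 (mod 8); ε(u)ε(v)=0·1, αω(v)=1·0, βω(u)=1·0; sum ≡ 0  ⇒  +1.
(a,b)_5: α=3, u≡1; β=3, v≡1 (mod 5); (1|5)=+1, (1|5)=+1; sign (−1)^0·+1^3·+1^3 = +1.
Ram(-71630, 23566270) = {29, 47}; no ℚ_29-point on the conic.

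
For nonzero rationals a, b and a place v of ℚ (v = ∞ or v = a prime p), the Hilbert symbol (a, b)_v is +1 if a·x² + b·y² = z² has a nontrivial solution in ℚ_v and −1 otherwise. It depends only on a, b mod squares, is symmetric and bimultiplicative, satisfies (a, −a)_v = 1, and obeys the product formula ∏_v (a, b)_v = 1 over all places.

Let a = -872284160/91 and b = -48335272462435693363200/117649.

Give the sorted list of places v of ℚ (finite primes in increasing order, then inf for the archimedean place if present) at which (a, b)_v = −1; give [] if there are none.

[2, 5, 13, inf]

Mod squares: a ≡ -10010, b ≡ -33. Check v ∈ {∞, 2, 3, 5, 7, 11, 13}.
v=13: a=13^-1·(≡12), b=13^2·(≡8) mod 13; (12|13)=+1, (8|13)=-1; (−1)^{-1·2·6}·(+1)^2·(-1)^-1 = -1.
v=7: a=7^-1·(≡6), b=7^-6·(≡2) mod 7; (6|7)=-1, (2|7)=+1; (−1)^{-1·-6·3}·(-1)^-6·(+1)^-1 = +1.
v=3: a=3^0·(≡1), b=3^7·(≡1) mod 3; (1|3)=+1, (1|3)=+1; (−1)^{0·7·1}·(+1)^7·(+1)^0 = +1.
v=5: a=5^1·(≡3), b=5^2·(≡3) mod 5; (3|5)=-1, (3|5)=-1; (−1)^{1·2·2}·(-1)^2·(-1)^1 = -1.
v=∞: -10010 < 0 and -33 < 0  ⇒  (a,b)_∞ = -1.
v=2: v_2(a)=17, v_2(b)=28; units ≡ 3, 7 (mod 8); ε·ε+αω+βω = 1·1+17·0+28·1 ≡ 1  ⇒  (a,b)_2 = -1.
v=11: a=11^3·(≡3), b=11^7·(≡7) mod 11; (3|11)=+1, (7|11)=-1; (−1)^{3·7·5}·(+1)^7·(-1)^3 = +1.
|Ram(-10010, -33)| = 4, even; anisotropic at {2, 5, 13, ∞}.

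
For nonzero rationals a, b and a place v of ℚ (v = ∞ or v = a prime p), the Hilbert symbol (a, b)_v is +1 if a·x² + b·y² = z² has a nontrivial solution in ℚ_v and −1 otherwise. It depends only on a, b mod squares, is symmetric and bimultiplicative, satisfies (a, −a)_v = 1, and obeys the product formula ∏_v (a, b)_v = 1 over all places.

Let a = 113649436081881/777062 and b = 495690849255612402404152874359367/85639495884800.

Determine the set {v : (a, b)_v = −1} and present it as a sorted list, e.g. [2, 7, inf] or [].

[17, 19, 23, 31]

(a, b) ≡ (460598, 46) mod (ℚ^×)²; places V = {2, 3, 5, 7, 11, 13, 17, 19, 23, 29, 31, 53, ∞}.
(a,b)_∞: sgn(460598)=+, sgn(46)=+, so +1.
(a,b)_3: α=4, u≡2; β=0, v≡1 (mod 3); (2|3)=-1, (1|3)=+1; sign (−1)^0·-1^0·+1^4 = +1.
(a,b)_13: α=-2, u≡7; β=-4, v≡2 (mod 13); (7|13)=-1, (2|13)=-1; sign (−1)^0·-1^-4·-1^-2 = +1.
(a,b)_5: α=0, u≡3; β=-2, v≡1 (mod 5); (3|5)=-1, (1|5)=+1; sign (−1)^0·-1^-2·+1^0 = +1.
(a,b)_7: α=2, u≡3; β=2, v≡2 (mod 7); (3|7)=-1, (2|7)=+1; sign (−1)^0·-1^2·+1^2 = +1.
(a,b)_31: α=1, u≡5; β=2, v≡24 (mod 31); (5|31)=+1, (24|31)=-1; sign (−1)^0·+1^2·-1^1 = -1.
(a,b)_23: α=1, u≡3; β=5, v≡8 (mod 23); (3|23)=+1, (8|23)=+1; sign (−1)^1·+1^5·+1^1 = -1.
(a,b)_11: α=-2, u≡2; β=-4, v≡6 (mod 11); (2|11)=-1, (6|11)=-1; sign (−1)^0·-1^-4·-1^-2 = +1.
(a,b)_2: α=-1, β=-13; u≡3, v≡7 (mod 8); ε(u)ε(v)=1·1, αω(v)=-1·0, βω(u)=-13·1; sum ≡ 0  ⇒  +1.
(a,b)_29: α=2, u≡6; β=4, v≡3 (mod 29); (6|29)=+1, (3|29)=-1; sign (−1)^0·+1^4·-1^2 = +1.
(a,b)_53: α=2, u≡28; β=6, v≡49 (mod 53); (28|53)=+1, (49|53)=+1; sign (−1)^0·+1^6·+1^2 = +1.
(a,b)_17: α=1, u≡15; β=2, v≡7 (mod 17); (15|17)=+1, (7|17)=-1; sign (−1)^0·+1^2·-1^1 = -1.
(a,b)_19: α=-1, u≡16; β=2, v≡8 (mod 19); (16|19)=+1, (8|19)=-1; sign (−1)^0·+1^2·-1^-1 = -1.
(460598, 46 / ℚ) ramifies at {17, 19, 23, 31}: a division algebra.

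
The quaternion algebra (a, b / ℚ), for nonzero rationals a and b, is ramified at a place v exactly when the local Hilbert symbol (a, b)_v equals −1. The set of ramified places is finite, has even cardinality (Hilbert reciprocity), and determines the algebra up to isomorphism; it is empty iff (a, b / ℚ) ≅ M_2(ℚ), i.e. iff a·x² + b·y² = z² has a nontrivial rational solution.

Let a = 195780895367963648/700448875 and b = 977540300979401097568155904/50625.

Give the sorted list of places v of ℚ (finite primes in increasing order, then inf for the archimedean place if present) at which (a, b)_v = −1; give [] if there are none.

(a, b) ≡ (21772835, 6601) mod (ℚ^×)²; places V = {2, 3, 5, 7, 17, 23, 31, 37, 41, 43, ∞}.
(a,b)_7: α=-3, u≡1; β=1, v≡5 (mod 7); (1|7)=+1, (5|7)=-1; sign (−1)^1·+1^1·-1^-3 = +1.
(a,b)_2: α=10, β=8; u≡3, v≡1 (mod 8); ε(u)ε(v)=1·0, αω(v)=10·0, βω(u)=8·1; sum ≡ 0  ⇒  +1.
(a,b)_∞: sgn(21772835)=+, sgn(6601)=+, so +1.
(a,b)_31: α=-2, u≡10; β=0, v≡11 (mod 31); (10|31)=+1, (11|31)=-1; sign (−1)^0·+1^0·-1^-2 = +1.
(a,b)_3: α=0, u≡2; β=-4, v≡1 (mod 3); (2|3)=-1, (1|3)=+1; sign (−1)^0·-1^-4·+1^0 = +1.
(a,b)_41: α=4, u≡21; β=5, v≡35 (mod 41); (21|41)=+1, (35|41)=-1; sign (−1)^0·+1^5·-1^4 = +1.
(a,b)_17: α=-1, u≡4; β=2, v≡7 (mod 17); (4|17)=+1, (7|17)=-1; sign (−1)^0·+1^2·-1^-1 = -1.
(a,b)_37: α=1, u≡7; β=2, v≡14 (mod 37); (7|37)=+1, (14|37)=-1; sign (−1)^0·+1^2·-1^1 = -1.
(a,b)_43: α=3, u≡33; β=2, v≡30 (mod 43); (33|43)=-1, (30|43)=-1; sign (−1)^0·-1^2·-1^3 = -1.
(a,b)_23: α=1, u≡10; β=5, v≡20 (mod 23); (10|23)=-1, (20|23)=-1; sign (−1)^1·-1^5·-1^1 = -1.
(a,b)_5: α=-3, u≡3; β=-4, v≡4 (mod 5); (3|5)=-1, (4|5)=+1; sign (−1)^0·-1^-4·+1^-3 = +1.
Ram(21772835, 6601) = {17, 23, 37, 43}; no ℚ_17-point on the conic.

[17, 23, 37, 43]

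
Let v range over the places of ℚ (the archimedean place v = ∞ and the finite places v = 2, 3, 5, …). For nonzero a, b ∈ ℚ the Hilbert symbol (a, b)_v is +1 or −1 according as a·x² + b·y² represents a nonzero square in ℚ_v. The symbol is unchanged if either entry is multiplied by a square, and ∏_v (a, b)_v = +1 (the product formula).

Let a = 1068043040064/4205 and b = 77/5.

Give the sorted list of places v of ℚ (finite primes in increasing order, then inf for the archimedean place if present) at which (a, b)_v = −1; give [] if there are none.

[5, 7, 11, 13]

Mod squares: a ≡ 2145, b ≡ 385. Check v ∈ {∞, 2, 3, 5, 7, 11, 13, 29}.
v=5: a=5^-1·(≡4), b=5^-1·(≡2) mod 5; (4|5)=+1, (2|5)=-1; (−1)^{-1·-1·2}·(+1)^-1·(-1)^-1 = -1.
v=3: a=3^9·(≡1), b=3^0·(≡1) mod 3; (1|3)=+1, (1|3)=+1; (−1)^{9·0·1}·(+1)^0·(+1)^9 = +1.
v=7: a=7^2·(≡3), b=7^1·(≡5) mod 7; (3|7)=-1, (5|7)=-1; (−1)^{2·1·3}·(-1)^1·(-1)^2 = -1.
v=29: a=29^-2·(≡6), b=29^0·(≡27) mod 29; (6|29)=+1, (27|29)=-1; (−1)^{-2·0·14}·(+1)^0·(-1)^-2 = +1.
v=∞: 2145 > 0 and 385 > 0  ⇒  (a,b)_∞ = +1.
v=2: v_2(a)=6, v_2(b)=0; units ≡ 1, 1 (mod 8); ε·ε+αω+βω = 0·0+6·0+0·0 ≡ 0  ⇒  (a,b)_2 = +1.
v=13: a=13^1·(≡9), b=13^0·(≡5) mod 13; (9|13)=+1, (5|13)=-1; (−1)^{1·0·6}·(+1)^0·(-1)^1 = -1.
v=11: a=11^3·(≡10), b=11^1·(≡8) mod 11; (10|11)=-1, (8|11)=-1; (−1)^{3·1·5}·(-1)^1·(-1)^3 = -1.
Ram(2145, 385) = {5, 7, 11, 13}; no ℚ_5-point on the conic.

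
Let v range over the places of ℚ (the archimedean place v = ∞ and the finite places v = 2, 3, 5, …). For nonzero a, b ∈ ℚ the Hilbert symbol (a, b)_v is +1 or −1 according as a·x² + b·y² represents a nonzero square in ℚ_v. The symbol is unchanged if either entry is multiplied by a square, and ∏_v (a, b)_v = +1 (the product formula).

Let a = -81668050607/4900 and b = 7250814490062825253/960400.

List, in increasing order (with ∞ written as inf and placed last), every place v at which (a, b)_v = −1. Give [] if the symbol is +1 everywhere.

Mod squares: a ≡ -11063, b ≡ 13. Check v ∈ {∞, 2, 5, 7, 11, 13, 17, 19, 23, 37}.
v=23: a=23^1·(≡18), b=23^2·(≡2) mod 23; (18|23)=+1, (2|23)=+1; (−1)^{1·2·11}·(+1)^2·(+1)^1 = +1.
v=19: a=19^2·(≡3), b=19^4·(≡8) mod 19; (3|19)=-1, (8|19)=-1; (−1)^{2·4·9}·(-1)^4·(-1)^2 = +1.
v=11: a=11^2·(≡4), b=11^2·(≡7) mod 11; (4|11)=+1, (7|11)=-1; (−1)^{2·2·5}·(+1)^2·(-1)^2 = +1.
v=2: v_2(a)=-2, v_2(b)=-4; units ≡ 1, 5 (mod 8); ε·ε+αω+βω = 0·0+-2·1+-4·0 ≡ 0  ⇒  (a,b)_2 = +1.
v=∞: -11063 < 0 and 13 > 0  ⇒  (a,b)_∞ = +1.
v=17: a=17^0·(≡9), b=17^2·(≡13) mod 17; (9|17)=+1, (13|17)=+1; (−1)^{0·2·8}·(+1)^2·(+1)^0 = +1.
v=7: a=7^-2·(≡2), b=7^-4·(≡5) mod 7; (2|7)=+1, (5|7)=-1; (−1)^{-2·-4·3}·(+1)^-4·(-1)^-2 = +1.
v=5: a=5^-2·(≡3), b=5^-2·(≡3) mod 5; (3|5)=-1, (3|5)=-1; (−1)^{-2·-2·2}·(-1)^-2·(-1)^-2 = +1.
v=13: a=13^3·(≡6), b=13^3·(≡12) mod 13; (6|13)=-1, (12|13)=+1; (−1)^{3·3·6}·(-1)^3·(+1)^3 = -1.
v=37: a=37^1·(≡26), b=37^2·(≡6) mod 37; (26|37)=+1, (6|37)=-1; (−1)^{1·2·18}·(+1)^2·(-1)^1 = -1.
Ram(-11063, 13) = {13, 37}; no ℚ_13-point on the conic.

[13, 37]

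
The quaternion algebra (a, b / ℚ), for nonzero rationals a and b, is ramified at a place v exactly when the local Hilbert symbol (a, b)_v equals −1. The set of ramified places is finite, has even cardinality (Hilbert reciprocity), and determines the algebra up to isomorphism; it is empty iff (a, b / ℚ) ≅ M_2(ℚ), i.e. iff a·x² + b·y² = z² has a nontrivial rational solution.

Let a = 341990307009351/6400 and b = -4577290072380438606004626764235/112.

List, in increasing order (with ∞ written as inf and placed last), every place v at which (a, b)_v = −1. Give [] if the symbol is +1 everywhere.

[2, 3, 7, 11, 17, 29]

(a, b) ≡ (4213671, -66045) mod (ℚ^×)²; places V = {2, 3, 5, 7, 11, 13, 17, 29, 37, ∞}.
(a,b)_7: α=3, u≡1; β=-1, v≡4 (mod 7); (1|7)=+1, (4|7)=+1; sign (−1)^1·+1^-1·+1^3 = -1.
(a,b)_3: α=5, u≡2; β=21, v≡2 (mod 3); (2|3)=-1, (2|3)=-1; sign (−1)^1·-1^21·-1^5 = -1.
(a,b)_37: α=1, u≡10; β=3, v≡21 (mod 37); (10|37)=+1, (21|37)=+1; sign (−1)^0·+1^3·+1^1 = +1.
(a,b)_2: α=-8, β=-4; u≡7, v≡3 (mod 8); ε(u)ε(v)=1·1, αω(v)=-8·1, βω(u)=-4·0; sum ≡ 1  ⇒  -1.
(a,b)_13: α=2, u≡2; β=4, v≡8 (mod 13); (2|13)=-1, (8|13)=-1; sign (−1)^0·-1^4·-1^2 = +1.
(a,b)_11: α=3, u≡10; β=4, v≡7 (mod 11); (10|11)=-1, (7|11)=-1; sign (−1)^0·-1^4·-1^3 = -1.
(a,b)_5: α=-2, u≡1; β=1, v≡4 (mod 5); (1|5)=+1, (4|5)=+1; sign (−1)^0·+1^1·+1^-2 = +1.
(a,b)_29: α=1, u≡16; β=2, v≡3 (mod 29); (16|29)=+1, (3|29)=-1; sign (−1)^0·+1^2·-1^1 = -1.
(a,b)_17: α=1, u≡11; β=3, v≡16 (mod 17); (11|17)=-1, (16|17)=+1; sign (−1)^0·-1^3·+1^1 = -1.
(a,b)_∞: sgn(4213671)=+, sgn(-66045)=−, so +1.
(4213671, -66045 / ℚ) ramifies at {2, 3, 7, 11, 17, 29}: a division algebra.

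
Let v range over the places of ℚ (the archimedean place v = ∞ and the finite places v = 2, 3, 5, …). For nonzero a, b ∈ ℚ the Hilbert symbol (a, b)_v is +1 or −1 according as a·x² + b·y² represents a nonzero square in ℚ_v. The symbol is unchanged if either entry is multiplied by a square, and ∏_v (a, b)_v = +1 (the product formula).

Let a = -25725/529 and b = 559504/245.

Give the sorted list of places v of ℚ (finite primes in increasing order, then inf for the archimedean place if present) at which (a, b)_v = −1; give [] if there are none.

Mod squares: a ≡ -21, b ≡ 5. Check v ∈ {∞, 2, 3, 5, 7, 11, 17, 23}.
v=2: v_2(a)=0, v_2(b)=4; units ≡ 3, 5 (mod 8); ε·ε+αω+βω = 1·0+0·1+4·1 ≡ 0  ⇒  (a,b)_2 = +1.
v=23: a=23^-2·(≡12), b=23^0·(≡5) mod 23; (12|23)=+1, (5|23)=-1; (−1)^{-2·0·11}·(+1)^0·(-1)^-2 = +1.
v=7: a=7^3·(≡4), b=7^-2·(≡3) mod 7; (4|7)=+1, (3|7)=-1; (−1)^{3·-2·3}·(+1)^-2·(-1)^3 = -1.
v=3: a=3^1·(≡2), b=3^0·(≡2) mod 3; (2|3)=-1, (2|3)=-1; (−1)^{1·0·1}·(-1)^0·(-1)^1 = -1.
v=∞: -21 < 0 and 5 > 0  ⇒  (a,b)_∞ = +1.
v=11: a=11^0·(≡4), b=11^2·(≡5) mod 11; (4|11)=+1, (5|11)=+1; (−1)^{0·2·5}·(+1)^2·(+1)^0 = +1.
v=5: a=5^2·(≡4), b=5^-1·(≡1) mod 5; (4|5)=+1, (1|5)=+1; (−1)^{2·-1·2}·(+1)^-1·(+1)^2 = +1.
v=17: a=17^0·(≡15), b=17^2·(≡7) mod 17; (15|17)=+1, (7|17)=-1; (−1)^{0·2·8}·(+1)^2·(-1)^0 = +1.
(-21, 5 / ℚ) ramifies at {3, 7}: a division algebra.

[3, 7]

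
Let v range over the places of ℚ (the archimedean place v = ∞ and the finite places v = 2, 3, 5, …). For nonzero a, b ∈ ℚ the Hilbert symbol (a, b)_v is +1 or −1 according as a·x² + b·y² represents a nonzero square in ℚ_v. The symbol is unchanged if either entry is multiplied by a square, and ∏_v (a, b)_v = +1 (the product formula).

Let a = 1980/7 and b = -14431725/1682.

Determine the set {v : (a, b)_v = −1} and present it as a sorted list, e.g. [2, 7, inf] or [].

Mod squares: a ≡ 385, b ≡ -2618. Check v ∈ {∞, 2, 3, 5, 7, 11, 17, 29}.
v=3: a=3^2·(≡1), b=3^2·(≡1) mod 3; (1|3)=+1, (1|3)=+1; (−1)^{2·2·1}·(+1)^2·(+1)^2 = +1.
v=17: a=17^0·(≡6), b=17^1·(≡13) mod 17; (6|17)=-1, (13|17)=+1; (−1)^{0·1·8}·(-1)^1·(+1)^0 = -1.
v=5: a=5^1·(≡3), b=5^2·(≡3) mod 5; (3|5)=-1, (3|5)=-1; (−1)^{1·2·2}·(-1)^2·(-1)^1 = -1.
v=11: a=11^1·(≡10), b=11^1·(≡5) mod 11; (10|11)=-1, (5|11)=+1; (−1)^{1·1·5}·(-1)^1·(+1)^1 = +1.
v=∞: 385 > 0 and -2618 < 0  ⇒  (a,b)_∞ = +1.
v=2: v_2(a)=2, v_2(b)=-1; units ≡ 1, 3 (mod 8); ε·ε+αω+βω = 0·1+2·1+-1·0 ≡ 0  ⇒  (a,b)_2 = +1.
v=29: a=29^0·(≡26), b=29^-2·(≡19) mod 29; (26|29)=-1, (19|29)=-1; (−1)^{0·-2·14}·(-1)^-2·(-1)^0 = +1.
v=7: a=7^-1·(≡6), b=7^3·(≡1) mod 7; (6|7)=-1, (1|7)=+1; (−1)^{-1·3·3}·(-1)^3·(+1)^-1 = +1.
|Ram(385, -2618)| = 2, even; anisotropic at {5, 17}.

[5, 17]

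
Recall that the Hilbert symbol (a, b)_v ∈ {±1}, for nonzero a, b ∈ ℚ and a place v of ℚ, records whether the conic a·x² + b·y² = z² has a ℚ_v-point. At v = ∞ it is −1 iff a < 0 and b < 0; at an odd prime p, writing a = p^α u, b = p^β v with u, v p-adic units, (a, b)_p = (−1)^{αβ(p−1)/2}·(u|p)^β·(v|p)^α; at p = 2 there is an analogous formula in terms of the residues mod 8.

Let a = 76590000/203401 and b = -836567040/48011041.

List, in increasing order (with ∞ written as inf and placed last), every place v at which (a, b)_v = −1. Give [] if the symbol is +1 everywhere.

[2, 3, 23, 37]

Mod squares: a ≡ 851, b ≡ -12765. Check v ∈ {∞, 2, 3, 5, 11, 13, 23, 37, 41}.
v=∞: 851 > 0 and -12765 < 0  ⇒  (a,b)_∞ = +1.
v=23: a=23^1·(≡5), b=23^1·(≡5) mod 23; (5|23)=-1, (5|23)=-1; (−1)^{1·1·11}·(-1)^1·(-1)^1 = -1.
v=37: a=37^1·(≡6), b=37^1·(≡30) mod 37; (6|37)=-1, (30|37)=+1; (−1)^{1·1·18}·(-1)^1·(+1)^1 = -1.
v=5: a=5^4·(≡4), b=5^1·(≡2) mod 5; (4|5)=+1, (2|5)=-1; (−1)^{4·1·2}·(+1)^1·(-1)^4 = +1.
v=3: a=3^2·(≡2), b=3^1·(≡2) mod 3; (2|3)=-1, (2|3)=-1; (−1)^{2·1·1}·(-1)^1·(-1)^2 = -1.
v=13: a=13^0·(≡2), b=13^-4·(≡4) mod 13; (2|13)=-1, (4|13)=+1; (−1)^{0·-4·6}·(-1)^-4·(+1)^0 = +1.
v=2: v_2(a)=4, v_2(b)=16; units ≡ 3, 3 (mod 8); ε·ε+αω+βω = 1·1+4·1+16·1 ≡ 1  ⇒  (a,b)_2 = -1.
v=11: a=11^-2·(≡4), b=11^0·(≡10) mod 11; (4|11)=+1, (10|11)=-1; (−1)^{-2·0·5}·(+1)^0·(-1)^-2 = +1.
v=41: a=41^-2·(≡25), b=41^-2·(≡26) mod 41; (25|41)=+1, (26|41)=-1; (−1)^{-2·-2·20}·(+1)^-2·(-1)^-2 = +1.
Ram(851, -12765) = {2, 3, 23, 37}; no ℚ_2-point on the conic.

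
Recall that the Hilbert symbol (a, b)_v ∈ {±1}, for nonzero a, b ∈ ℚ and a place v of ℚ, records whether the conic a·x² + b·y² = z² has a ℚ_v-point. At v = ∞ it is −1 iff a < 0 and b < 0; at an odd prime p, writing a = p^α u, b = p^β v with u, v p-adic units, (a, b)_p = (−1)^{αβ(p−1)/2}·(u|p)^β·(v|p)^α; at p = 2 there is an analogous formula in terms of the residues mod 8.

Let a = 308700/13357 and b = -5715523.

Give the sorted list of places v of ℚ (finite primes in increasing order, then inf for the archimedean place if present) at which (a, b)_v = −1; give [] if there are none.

Mod squares: a ≡ 259, b ≡ -5715523. Check v ∈ {∞, 2, 3, 5, 7, 11, 19, 23, 29, 37, 41}.
v=5: a=5^2·(≡4), b=5^0·(≡2) mod 5; (4|5)=+1, (2|5)=-1; (−1)^{2·0·2}·(+1)^0·(-1)^2 = +1.
v=2: v_2(a)=2, v_2(b)=0; units ≡ 3, 5 (mod 8); ε·ε+αω+βω = 1·0+2·1+0·1 ≡ 0  ⇒  (a,b)_2 = +1.
v=23: a=23^0·(≡1), b=23^1·(≡14) mod 23; (1|23)=+1, (14|23)=-1; (−1)^{0·1·11}·(+1)^1·(-1)^0 = +1.
v=41: a=41^0·(≡17), b=41^1·(≡38) mod 41; (17|41)=-1, (38|41)=-1; (−1)^{0·1·20}·(-1)^1·(-1)^0 = -1.
v=∞: 259 > 0 and -5715523 < 0  ⇒  (a,b)_∞ = +1.
v=37: a=37^-1·(≡36), b=37^0·(≡15) mod 37; (36|37)=+1, (15|37)=-1; (−1)^{-1·0·18}·(+1)^0·(-1)^-1 = -1.
v=19: a=19^-2·(≡12), b=19^1·(≡10) mod 19; (12|19)=-1, (10|19)=-1; (−1)^{-2·1·9}·(-1)^1·(-1)^-2 = -1.
v=3: a=3^2·(≡1), b=3^0·(≡2) mod 3; (1|3)=+1, (2|3)=-1; (−1)^{2·0·1}·(+1)^0·(-1)^2 = +1.
v=11: a=11^0·(≡6), b=11^1·(≡3) mod 11; (6|11)=-1, (3|11)=+1; (−1)^{0·1·5}·(-1)^1·(+1)^0 = -1.
v=7: a=7^3·(≡4), b=7^0·(≡5) mod 7; (4|7)=+1, (5|7)=-1; (−1)^{3·0·3}·(+1)^0·(-1)^3 = -1.
v=29: a=29^0·(≡27), b=29^1·(≡26) mod 29; (27|29)=-1, (26|29)=-1; (−1)^{0·1·14}·(-1)^1·(-1)^0 = -1.
|Ram(259, -5715523)| = 6, even; anisotropic at {7, 11, 19, 29, 37, 41}.

[7, 11, 19, 29, 37, 41]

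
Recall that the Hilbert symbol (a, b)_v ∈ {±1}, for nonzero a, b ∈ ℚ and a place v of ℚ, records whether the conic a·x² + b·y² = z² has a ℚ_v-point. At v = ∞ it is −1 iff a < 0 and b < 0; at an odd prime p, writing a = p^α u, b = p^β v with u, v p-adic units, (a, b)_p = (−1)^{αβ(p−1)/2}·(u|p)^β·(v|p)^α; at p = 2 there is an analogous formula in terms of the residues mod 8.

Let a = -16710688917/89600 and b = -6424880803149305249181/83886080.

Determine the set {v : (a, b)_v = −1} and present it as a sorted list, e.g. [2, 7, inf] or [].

(a, b) ≡ (-182, -2145) mod (ℚ^×)²; places V = {2, 3, 5, 7, 11, 13, 17, 19, 23, 37, ∞}.
(a,b)_13: α=1, u≡3; β=3, v≡1 (mod 13); (3|13)=+1, (1|13)=+1; sign (−1)^0·+1^3·+1^1 = +1.
(a,b)_∞: sgn(-182)=−, sgn(-2145)=−, so -1.
(a,b)_5: α=-2, u≡2; β=-1, v≡4 (mod 5); (2|5)=-1, (4|5)=+1; sign (−1)^0·-1^-1·+1^-2 = -1.
(a,b)_3: α=2, u≡1; β=3, v≡2 (mod 3); (1|3)=+1, (2|3)=-1; sign (−1)^0·+1^3·-1^2 = +1.
(a,b)_23: α=0, u≡3; β=2, v≡11 (mod 23); (3|23)=+1, (11|23)=-1; sign (−1)^0·+1^2·-1^0 = +1.
(a,b)_37: α=2, u≡27; β=2, v≡27 (mod 37); (27|37)=+1, (27|37)=+1; sign (−1)^0·+1^2·+1^2 = +1.
(a,b)_7: α=-1, u≡2; β=0, v≡1 (mod 7); (2|7)=+1, (1|7)=+1; sign (−1)^0·+1^0·+1^-1 = +1.
(a,b)_19: α=2, u≡3; β=6, v≡13 (mod 19); (3|19)=-1, (13|19)=-1; sign (−1)^0·-1^6·-1^2 = +1.
(a,b)_2: α=-9, β=-24; u≡5, v≡7 (mod 8); ε(u)ε(v)=0·1, αω(v)=-9·0, βω(u)=-24·1; sum ≡ 0  ⇒  +1.
(a,b)_17: α=2, u≡14; β=2, v≡12 (mod 17); (14|17)=-1, (12|17)=-1; sign (−1)^0·-1^2·-1^2 = +1.
(a,b)_11: α=0, u≡9; β=1, v≡5 (mod 11); (9|11)=+1, (5|11)=+1; sign (−1)^0·+1^1·+1^0 = +1.
|Ram(-182, -2145)| = 2, even; anisotropic at {5, ∞}.

[5, inf]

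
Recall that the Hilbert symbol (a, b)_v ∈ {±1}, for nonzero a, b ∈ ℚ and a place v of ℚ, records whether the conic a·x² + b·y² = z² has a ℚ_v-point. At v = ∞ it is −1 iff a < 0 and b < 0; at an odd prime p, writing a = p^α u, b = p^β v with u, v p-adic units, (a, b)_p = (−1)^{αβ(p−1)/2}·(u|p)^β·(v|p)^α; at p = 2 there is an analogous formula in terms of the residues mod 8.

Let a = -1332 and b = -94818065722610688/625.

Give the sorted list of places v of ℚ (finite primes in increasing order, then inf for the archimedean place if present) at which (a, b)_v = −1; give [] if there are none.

[2, 3, 29, inf]

Mod squares: a ≡ -37, b ≡ -67773. Check v ∈ {∞, 2, 3, 5, 19, 29, 37, 41}.
v=∞: -37 < 0 and -67773 < 0  ⇒  (a,b)_∞ = -1.
v=3: a=3^2·(≡2), b=3^7·(≡2) mod 3; (2|3)=-1, (2|3)=-1; (−1)^{2·7·1}·(-1)^7·(-1)^2 = -1.
v=5: a=5^0·(≡3), b=5^-4·(≡2) mod 5; (3|5)=-1, (2|5)=-1; (−1)^{0·-4·2}·(-1)^-4·(-1)^0 = +1.
v=41: a=41^0·(≡21), b=41^1·(≡6) mod 41; (21|41)=+1, (6|41)=-1; (−1)^{0·1·20}·(+1)^1·(-1)^0 = +1.
v=37: a=37^1·(≡1), b=37^4·(≡7) mod 37; (1|37)=+1, (7|37)=+1; (−1)^{1·4·18}·(+1)^4·(+1)^1 = +1.
v=2: v_2(a)=2, v_2(b)=10; units ≡ 3, 3 (mod 8); ε·ε+αω+βω = 1·1+2·1+10·1 ≡ 1  ⇒  (a,b)_2 = -1.
v=19: a=19^0·(≡17), b=19^1·(≡16) mod 19; (17|19)=+1, (16|19)=+1; (−1)^{0·1·9}·(+1)^1·(+1)^0 = +1.
v=29: a=29^0·(≡2), b=29^1·(≡15) mod 29; (2|29)=-1, (15|29)=-1; (−1)^{0·1·14}·(-1)^1·(-1)^0 = -1.
Ram(-37, -67773) = {2, 3, 29, ∞}; no ℚ_2-point on the conic.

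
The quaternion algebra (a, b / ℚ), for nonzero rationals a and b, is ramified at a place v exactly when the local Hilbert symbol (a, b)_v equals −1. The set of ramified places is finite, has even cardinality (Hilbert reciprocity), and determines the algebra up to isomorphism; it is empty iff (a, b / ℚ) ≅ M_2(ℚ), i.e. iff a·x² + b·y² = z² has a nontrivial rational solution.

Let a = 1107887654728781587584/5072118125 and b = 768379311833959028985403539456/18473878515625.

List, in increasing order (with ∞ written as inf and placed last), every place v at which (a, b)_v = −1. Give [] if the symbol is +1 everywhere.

[2, 29]

Mod squares: a ≡ 27434, b ≡ 11. Check v ∈ {∞, 2, 3, 5, 7, 11, 13, 17, 19, 23, 29, 37, 43}.
v=13: a=13^0·(≡3), b=13^-2·(≡2) mod 13; (3|13)=+1, (2|13)=-1; (−1)^{0·-2·6}·(+1)^-2·(-1)^0 = +1.
v=∞: 27434 > 0 and 11 > 0  ⇒  (a,b)_∞ = +1.
v=2: v_2(a)=7, v_2(b)=18; units ≡ 5, 3 (mod 8); ε·ε+αω+βω = 0·1+7·1+18·1 ≡ 1  ⇒  (a,b)_2 = -1.
v=23: a=23^-4·(≡13), b=23^-4·(≡22) mod 23; (13|23)=+1, (22|23)=-1; (−1)^{-4·-4·11}·(+1)^-4·(-1)^-4 = +1.
v=37: a=37^2·(≡6), b=37^4·(≡26) mod 37; (6|37)=-1, (26|37)=+1; (−1)^{2·4·18}·(-1)^4·(+1)^2 = +1.
v=3: a=3^2·(≡2), b=3^2·(≡2) mod 3; (2|3)=-1, (2|3)=-1; (−1)^{2·2·1}·(-1)^2·(-1)^2 = +1.
v=11: a=11^3·(≡10), b=11^5·(≡3) mod 11; (10|11)=-1, (3|11)=+1; (−1)^{3·5·5}·(-1)^5·(+1)^3 = +1.
v=17: a=17^2·(≡2), b=17^2·(≡10) mod 17; (2|17)=+1, (10|17)=-1; (−1)^{2·2·8}·(+1)^2·(-1)^2 = +1.
v=29: a=29^-1·(≡26), b=29^2·(≡21) mod 29; (26|29)=-1, (21|29)=-1; (−1)^{-1·2·14}·(-1)^2·(-1)^-1 = -1.
v=7: a=7^6·(≡4), b=7^4·(≡2) mod 7; (4|7)=+1, (2|7)=+1; (−1)^{6·4·3}·(+1)^4·(+1)^6 = +1.
v=43: a=43^1·(≡21), b=43^2·(≡41) mod 43; (21|43)=+1, (41|43)=+1; (−1)^{1·2·21}·(+1)^2·(+1)^1 = +1.
v=5: a=5^-4·(≡1), b=5^-8·(≡4) mod 5; (1|5)=+1, (4|5)=+1; (−1)^{-4·-8·2}·(+1)^-8·(+1)^-4 = +1.
v=19: a=19^2·(≡5), b=19^0·(≡6) mod 19; (5|19)=+1, (6|19)=+1; (−1)^{2·0·9}·(+1)^0·(+1)^2 = +1.
(27434, 11 / ℚ) ramifies at {2, 29}: a division algebra.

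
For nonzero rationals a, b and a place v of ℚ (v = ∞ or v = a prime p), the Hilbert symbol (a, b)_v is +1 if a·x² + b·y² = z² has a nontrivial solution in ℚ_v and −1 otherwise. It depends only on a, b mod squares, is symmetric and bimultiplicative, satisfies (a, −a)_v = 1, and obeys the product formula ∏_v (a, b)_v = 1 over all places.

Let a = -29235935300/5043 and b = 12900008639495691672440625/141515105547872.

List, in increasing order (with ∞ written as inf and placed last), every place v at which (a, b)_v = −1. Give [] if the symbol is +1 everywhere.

[2, 3]

Mod squares: a ≡ -51, b ≡ 41990. Check v ∈ {∞, 2, 3, 5, 7, 11, 13, 17, 19, 29, 41}.
v=17: a=17^1·(≡11), b=17^1·(≡7) mod 17; (11|17)=-1, (7|17)=-1; (−1)^{1·1·8}·(-1)^1·(-1)^1 = +1.
v=29: a=29^2·(≡24), b=29^4·(≡15) mod 29; (24|29)=+1, (15|29)=-1; (−1)^{2·4·14}·(+1)^4·(-1)^2 = +1.
v=3: a=3^-1·(≡1), b=3^6·(≡2) mod 3; (1|3)=+1, (2|3)=-1; (−1)^{-1·6·1}·(+1)^6·(-1)^-1 = -1.
v=13: a=13^2·(≡9), b=13^3·(≡5) mod 13; (9|13)=+1, (5|13)=-1; (−1)^{2·3·6}·(+1)^3·(-1)^2 = +1.
v=41: a=41^-2·(≡18), b=41^-6·(≡6) mod 41; (18|41)=+1, (6|41)=-1; (−1)^{-2·-6·20}·(+1)^-6·(-1)^-2 = +1.
v=5: a=5^2·(≡1), b=5^5·(≡3) mod 5; (1|5)=+1, (3|5)=-1; (−1)^{2·5·2}·(+1)^5·(-1)^2 = +1.
v=19: a=19^0·(≡17), b=19^-1·(≡1) mod 19; (17|19)=+1, (1|19)=+1; (−1)^{0·-1·9}·(+1)^-1·(+1)^0 = +1.
v=11: a=11^2·(≡9), b=11^8·(≡3) mod 11; (9|11)=+1, (3|11)=+1; (−1)^{2·8·5}·(+1)^8·(+1)^2 = +1.
v=7: a=7^0·(≡3), b=7^-2·(≡4) mod 7; (3|7)=-1, (4|7)=+1; (−1)^{0·-2·3}·(-1)^-2·(+1)^0 = +1.
v=2: v_2(a)=2, v_2(b)=-5; units ≡ 5, 3 (mod 8); ε·ε+αω+βω = 0·1+2·1+-5·1 ≡ 1  ⇒  (a,b)_2 = -1.
v=∞: -51 < 0 and 41990 > 0  ⇒  (a,b)_∞ = +1.
(-51, 41990 / ℚ) ramifies at {2, 3}: a division algebra.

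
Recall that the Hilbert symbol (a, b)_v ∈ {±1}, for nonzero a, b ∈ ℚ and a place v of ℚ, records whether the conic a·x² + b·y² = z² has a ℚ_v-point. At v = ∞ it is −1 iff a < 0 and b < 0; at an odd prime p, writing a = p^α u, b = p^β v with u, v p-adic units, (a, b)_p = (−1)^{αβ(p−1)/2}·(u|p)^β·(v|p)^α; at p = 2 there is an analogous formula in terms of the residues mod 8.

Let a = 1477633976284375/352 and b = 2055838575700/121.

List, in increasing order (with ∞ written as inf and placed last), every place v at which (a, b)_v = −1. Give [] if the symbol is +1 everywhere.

(a, b) ≡ (32890, 13) mod (ℚ^×)²; places V = {2, 5, 7, 11, 13, 19, 23, ∞}.
(a,b)_7: α=2, u≡1; β=2, v≡5 (mod 7); (1|7)=+1, (5|7)=-1; sign (−1)^0·+1^2·-1^2 = +1.
(a,b)_5: α=5, u≡3; β=2, v≡3 (mod 5); (3|5)=-1, (3|5)=-1; sign (−1)^0·-1^2·-1^5 = -1.
(a,b)_19: α=2, u≡7; β=2, v≡13 (mod 19); (7|19)=+1, (13|19)=-1; sign (−1)^0·+1^2·-1^2 = +1.
(a,b)_∞: sgn(32890)=+, sgn(13)=+, so +1.
(a,b)_13: α=3, u≡7; β=3, v≡10 (mod 13); (7|13)=-1, (10|13)=+1; sign (−1)^0·-1^3·+1^3 = -1.
(a,b)_2: α=-5, β=2; u≡5, v≡5 (mod 8); ε(u)ε(v)=0·0, αω(v)=-5·1, βω(u)=2·1; sum ≡ 1  ⇒  -1.
(a,b)_23: α=3, u≡16; β=2, v≡9 (mod 23); (16|23)=+1, (9|23)=+1; sign (−1)^0·+1^2·+1^3 = +1.
(a,b)_11: α=-1, u≡3; β=-2, v≡8 (mod 11); (3|11)=+1, (8|11)=-1; sign (−1)^0·+1^-2·-1^-1 = -1.
Ram(32890, 13) = {2, 5, 11, 13}; no ℚ_2-point on the conic.

[2, 5, 11, 13]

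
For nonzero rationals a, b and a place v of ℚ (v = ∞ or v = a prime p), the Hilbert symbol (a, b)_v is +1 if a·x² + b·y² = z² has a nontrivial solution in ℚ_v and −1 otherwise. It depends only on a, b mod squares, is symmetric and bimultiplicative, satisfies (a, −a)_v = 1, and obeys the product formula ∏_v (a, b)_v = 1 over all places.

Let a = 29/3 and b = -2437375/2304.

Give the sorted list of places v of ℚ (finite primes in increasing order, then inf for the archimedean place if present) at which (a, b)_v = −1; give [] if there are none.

[3, 5, 29, 37]

(a, b) ≡ (87, -97495) mod (ℚ^×)²; places V = {2, 3, 5, 17, 29, 31, 37, ∞}.
(a,b)_29: α=1, u≡10; β=0, v≡8 (mod 29); (10|29)=-1, (8|29)=-1; sign (−1)^0·-1^0·-1^1 = -1.
(a,b)_∞: sgn(87)=+, sgn(-97495)=−, so +1.
(a,b)_3: α=-1, u≡2; β=-2, v≡2 (mod 3); (2|3)=-1, (2|3)=-1; sign (−1)^0·-1^-2·-1^-1 = -1.
(a,b)_37: α=0, u≡22; β=1, v≡17 (mod 37); (22|37)=-1, (17|37)=-1; sign (−1)^0·-1^1·-1^0 = -1.
(a,b)_17: α=0, u≡4; β=1, v≡6 (mod 17); (4|17)=+1, (6|17)=-1; sign (−1)^0·+1^1·-1^0 = +1.
(a,b)_5: α=0, u≡3; β=3, v≡4 (mod 5); (3|5)=-1, (4|5)=+1; sign (−1)^0·-1^3·+1^0 = -1.
(a,b)_31: α=0, u≡20; β=1, v≡27 (mod 31); (20|31)=+1, (27|31)=-1; sign (−1)^0·+1^1·-1^0 = +1.
(a,b)_2: α=0, β=-8; u≡7, v≡1 (mod 8); ε(u)ε(v)=1·0, αω(v)=0·0, βω(u)=-8·0; sum ≡ 0  ⇒  +1.
Ram(87, -97495) = {3, 5, 29, 37}; no ℚ_3-point on the conic.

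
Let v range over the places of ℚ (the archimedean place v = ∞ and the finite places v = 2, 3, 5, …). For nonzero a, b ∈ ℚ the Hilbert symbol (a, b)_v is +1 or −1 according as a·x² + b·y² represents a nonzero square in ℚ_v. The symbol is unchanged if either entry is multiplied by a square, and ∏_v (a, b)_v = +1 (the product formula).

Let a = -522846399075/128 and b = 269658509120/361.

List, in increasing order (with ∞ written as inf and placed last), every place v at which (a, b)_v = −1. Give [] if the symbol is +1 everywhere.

[2, 3, 7, 13]

Mod squares: a ≡ -6006, b ≡ 5. Check v ∈ {∞, 2, 3, 5, 7, 11, 13, 19, 29}.
v=2: v_2(a)=-7, v_2(b)=6; units ≡ 5, 5 (mod 8); ε·ε+αω+βω = 0·0+-7·1+6·1 ≡ 1  ⇒  (a,b)_2 = -1.
v=19: a=19^0·(≡1), b=19^-2·(≡11) mod 19; (1|19)=+1, (11|19)=+1; (−1)^{0·-2·9}·(+1)^-2·(+1)^0 = +1.
v=3: a=3^1·(≡2), b=3^0·(≡2) mod 3; (2|3)=-1, (2|3)=-1; (−1)^{1·0·1}·(-1)^0·(-1)^1 = -1.
v=5: a=5^2·(≡4), b=5^1·(≡4) mod 5; (4|5)=+1, (4|5)=+1; (−1)^{2·1·2}·(+1)^1·(+1)^2 = +1.
v=∞: -6006 < 0 and 5 > 0  ⇒  (a,b)_∞ = +1.
v=7: a=7^3·(≡3), b=7^2·(≡6) mod 7; (3|7)=-1, (6|7)=-1; (−1)^{3·2·3}·(-1)^2·(-1)^3 = -1.
v=11: a=11^1·(≡4), b=11^2·(≡5) mod 11; (4|11)=+1, (5|11)=+1; (−1)^{1·2·5}·(+1)^2·(+1)^1 = +1.
v=13: a=13^3·(≡5), b=13^2·(≡2) mod 13; (5|13)=-1, (2|13)=-1; (−1)^{3·2·6}·(-1)^2·(-1)^3 = -1.
v=29: a=29^2·(≡8), b=29^2·(≡24) mod 29; (8|29)=-1, (24|29)=+1; (−1)^{2·2·14}·(-1)^2·(+1)^2 = +1.
|Ram(-6006, 5)| = 4, even; anisotropic at {2, 3, 7, 13}.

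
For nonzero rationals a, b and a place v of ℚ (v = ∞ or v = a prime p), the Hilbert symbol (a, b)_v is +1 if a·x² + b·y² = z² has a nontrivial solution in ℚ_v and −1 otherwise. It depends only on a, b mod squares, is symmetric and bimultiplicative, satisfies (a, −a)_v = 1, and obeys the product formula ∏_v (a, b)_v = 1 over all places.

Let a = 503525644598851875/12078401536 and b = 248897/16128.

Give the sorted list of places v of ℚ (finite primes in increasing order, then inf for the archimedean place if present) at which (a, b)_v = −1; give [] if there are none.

(a, b) ≡ (401302, 119) mod (ℚ^×)²; places V = {2, 3, 5, 7, 11, 13, 17, 19, 29, 31, 37, ∞}.
(a,b)_11: α=3, u≡6; β=4, v≡3 (mod 11); (6|11)=-1, (3|11)=+1; sign (−1)^0·-1^4·+1^3 = +1.
(a,b)_29: α=3, u≡22; β=0, v≡12 (mod 29); (22|29)=+1, (12|29)=-1; sign (−1)^0·+1^0·-1^3 = -1.
(a,b)_5: α=4, u≡3; β=0, v≡4 (mod 5); (3|5)=-1, (4|5)=+1; sign (−1)^0·-1^0·+1^4 = +1.
(a,b)_∞: sgn(401302)=+, sgn(119)=+, so +1.
(a,b)_17: α=-1, u≡7; β=1, v≡6 (mod 17); (7|17)=-1, (6|17)=-1; sign (−1)^0·-1^1·-1^-1 = +1.
(a,b)_19: α=-2, u≡8; β=0, v≡1 (mod 19); (8|19)=-1, (1|19)=+1; sign (−1)^0·-1^0·+1^-2 = +1.
(a,b)_13: α=2, u≡2; β=0, v≡8 (mod 13); (2|13)=-1, (8|13)=-1; sign (−1)^0·-1^0·-1^2 = +1.
(a,b)_37: α=1, u≡32; β=0, v≡19 (mod 37); (32|37)=-1, (19|37)=-1; sign (−1)^0·-1^0·-1^1 = -1.
(a,b)_31: α=-2, u≡19; β=0, v≡23 (mod 31); (19|31)=+1, (23|31)=-1; sign (−1)^0·+1^0·-1^-2 = +1.
(a,b)_3: α=4, u≡1; β=-2, v≡2 (mod 3); (1|3)=+1, (2|3)=-1; sign (−1)^0·+1^-2·-1^4 = +1.
(a,b)_2: α=-11, β=-8; u≡3, v≡7 (mod 8); ε(u)ε(v)=1·1, αω(v)=-11·0, βω(u)=-8·1; sum ≡ 1  ⇒  -1.
(a,b)_7: α=2, u≡6; β=-1, v≡5 (mod 7); (6|7)=-1, (5|7)=-1; sign (−1)^0·-1^-1·-1^2 = -1.
|Ram(401302, 119)| = 4, even; anisotropic at {2, 7, 29, 37}.

[2, 7, 29, 37]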